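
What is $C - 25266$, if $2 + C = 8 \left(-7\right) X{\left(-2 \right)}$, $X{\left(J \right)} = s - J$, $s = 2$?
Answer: $-25492$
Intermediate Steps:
$X{\left(J \right)} = 2 - J$
$C = -226$ ($C = -2 + 8 \left(-7\right) \left(2 - -2\right) = -2 - 56 \left(2 + 2\right) = -2 - 224 = -226$)
$C - 25266 = -226 - 25266 = -25492$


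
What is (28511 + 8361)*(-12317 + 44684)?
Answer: 1193436024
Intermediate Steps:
(28511 + 8361)*(-12317 + 44684) = 36872*32367 = 1193436024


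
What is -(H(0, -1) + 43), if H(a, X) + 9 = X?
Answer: -33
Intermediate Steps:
H(a, X) = -9 + X
-(H(0, -1) + 43) = -((-9 - 1) + 43) = -(-10 + 43) = -1*33 = -33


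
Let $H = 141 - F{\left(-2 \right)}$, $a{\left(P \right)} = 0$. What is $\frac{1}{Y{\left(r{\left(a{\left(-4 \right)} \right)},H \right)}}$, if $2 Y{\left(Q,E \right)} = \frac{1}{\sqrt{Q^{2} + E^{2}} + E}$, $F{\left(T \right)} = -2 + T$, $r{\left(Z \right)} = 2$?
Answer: $290 + 2 \sqrt{21029} \approx 580.03$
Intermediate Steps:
$H = 145$ ($H = 141 - \left(-2 - 2\right) = 141 - -4 = 141 + 4 = 145$)
$Y{\left(Q,E \right)} = \frac{1}{2 \left(E + \sqrt{E^{2} + Q^{2}}\right)}$ ($Y{\left(Q,E \right)} = \frac{1}{2 \left(\sqrt{Q^{2} + E^{2}} + E\right)} = \frac{1}{2 \left(\sqrt{E^{2} + Q^{2}} + E\right)} = \frac{1}{2 \left(E + \sqrt{E^{2} + Q^{2}}\right)}$)
$\frac{1}{Y{\left(r{\left(a{\left(-4 \right)} \right)},H \right)}} = \frac{1}{\frac{1}{2} \frac{1}{145 + \sqrt{145^{2} + 2^{2}}}} = \frac{1}{\frac{1}{2} \frac{1}{145 + \sqrt{21025 + 4}}} = \frac{1}{\frac{1}{2} \frac{1}{145 + \sqrt{21029}}} = 290 + 2 \sqrt{21029}$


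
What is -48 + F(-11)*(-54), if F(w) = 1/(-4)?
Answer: -69/2 ≈ -34.500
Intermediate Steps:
F(w) = -¼
-48 + F(-11)*(-54) = -48 - ¼*(-54) = -48 + 27/2 = -69/2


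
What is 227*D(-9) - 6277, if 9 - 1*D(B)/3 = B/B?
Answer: -829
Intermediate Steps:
D(B) = 24 (D(B) = 27 - 3*B/B = 27 - 3*1 = 27 - 3 = 24)
227*D(-9) - 6277 = 227*24 - 6277 = 5448 - 6277 = -829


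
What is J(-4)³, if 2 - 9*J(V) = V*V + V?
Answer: -1000/729 ≈ -1.3717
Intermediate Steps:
J(V) = 2/9 - V/9 - V²/9 (J(V) = 2/9 - (V*V + V)/9 = 2/9 - (V² + V)/9 = 2/9 - (V + V²)/9 = 2/9 + (-V/9 - V²/9) = 2/9 - V/9 - V²/9)
J(-4)³ = (2/9 - ⅑*(-4) - ⅑*(-4)²)³ = (2/9 + 4/9 - ⅑*16)³ = (2/9 + 4/9 - 16/9)³ = (-10/9)³ = -1000/729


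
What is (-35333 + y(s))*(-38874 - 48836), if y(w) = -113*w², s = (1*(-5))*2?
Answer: 4090180430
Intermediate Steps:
s = -10 (s = -5*2 = -10)
(-35333 + y(s))*(-38874 - 48836) = (-35333 - 113*(-10)²)*(-38874 - 48836) = (-35333 - 113*100)*(-87710) = (-35333 - 11300)*(-87710) = -46633*(-87710) = 4090180430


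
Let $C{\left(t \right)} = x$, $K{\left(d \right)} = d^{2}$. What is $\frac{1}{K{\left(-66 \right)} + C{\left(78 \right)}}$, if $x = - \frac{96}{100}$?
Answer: $\frac{25}{108876} \approx 0.00022962$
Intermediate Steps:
$x = - \frac{24}{25}$ ($x = \left(-96\right) \frac{1}{100} = - \frac{24}{25} \approx -0.96$)
$C{\left(t \right)} = - \frac{24}{25}$
$\frac{1}{K{\left(-66 \right)} + C{\left(78 \right)}} = \frac{1}{\left(-66\right)^{2} - \frac{24}{25}} = \frac{1}{4356 - \frac{24}{25}} = \frac{1}{\frac{108876}{25}} = \frac{25}{108876}$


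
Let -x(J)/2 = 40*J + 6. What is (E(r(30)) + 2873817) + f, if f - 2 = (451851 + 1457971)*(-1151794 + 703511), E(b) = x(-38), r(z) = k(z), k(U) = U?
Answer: -856137858779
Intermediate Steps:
x(J) = -12 - 80*J (x(J) = -2*(40*J + 6) = -2*(6 + 40*J) = -12 - 80*J)
r(z) = z
E(b) = 3028 (E(b) = -12 - 80*(-38) = -12 + 3040 = 3028)
f = -856140735624 (f = 2 + (451851 + 1457971)*(-1151794 + 703511) = 2 + 1909822*(-448283) = 2 - 856140735626 = -856140735624)
(E(r(30)) + 2873817) + f = (3028 + 2873817) - 856140735624 = 2876845 - 856140735624 = -856137858779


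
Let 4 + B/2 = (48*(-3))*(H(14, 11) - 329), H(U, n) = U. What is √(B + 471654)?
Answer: √562366 ≈ 749.91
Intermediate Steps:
B = 90712 (B = -8 + 2*((48*(-3))*(14 - 329)) = -8 + 2*(-144*(-315)) = -8 + 2*45360 = -8 + 90720 = 90712)
√(B + 471654) = √(90712 + 471654) = √562366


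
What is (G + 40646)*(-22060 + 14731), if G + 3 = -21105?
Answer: -143194002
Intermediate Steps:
G = -21108 (G = -3 - 21105 = -21108)
(G + 40646)*(-22060 + 14731) = (-21108 + 40646)*(-22060 + 14731) = 19538*(-7329) = -143194002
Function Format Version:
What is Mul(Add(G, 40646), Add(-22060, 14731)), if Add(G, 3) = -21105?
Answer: -143194002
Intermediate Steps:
G = -21108 (G = Add(-3, -21105) = -21108)
Mul(Add(G, 40646), Add(-22060, 14731)) = Mul(Add(-21108, 40646), Add(-22060, 14731)) = Mul(19538, -7329) = -143194002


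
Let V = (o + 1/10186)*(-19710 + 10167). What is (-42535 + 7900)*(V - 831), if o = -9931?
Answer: -33434355594239415/10186 ≈ -3.2824e+12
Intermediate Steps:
V = 965342825595/10186 (V = (-9931 + 1/10186)*(-19710 + 10167) = (-9931 + 1/10186)*(-9543) = -101157165/10186*(-9543) = 965342825595/10186 ≈ 9.4772e+7)
(-42535 + 7900)*(V - 831) = (-42535 + 7900)*(965342825595/10186 - 831) = -34635*965334361029/10186 = -33434355594239415/10186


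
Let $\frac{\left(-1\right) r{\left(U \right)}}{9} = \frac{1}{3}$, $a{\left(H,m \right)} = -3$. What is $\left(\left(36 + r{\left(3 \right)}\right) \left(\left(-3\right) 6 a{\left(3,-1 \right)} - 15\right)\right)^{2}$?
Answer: $1656369$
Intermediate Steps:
$r{\left(U \right)} = -3$ ($r{\left(U \right)} = - \frac{9}{3} = \left(-9\right) \frac{1}{3} = -3$)
$\left(\left(36 + r{\left(3 \right)}\right) \left(\left(-3\right) 6 a{\left(3,-1 \right)} - 15\right)\right)^{2} = \left(\left(36 - 3\right) \left(\left(-3\right) 6 \left(-3\right) - 15\right)\right)^{2} = \left(33 \left(\left(-18\right) \left(-3\right) - 15\right)\right)^{2} = \left(33 \left(54 - 15\right)\right)^{2} = \left(33 \cdot 39\right)^{2} = 1287^{2} = 1656369$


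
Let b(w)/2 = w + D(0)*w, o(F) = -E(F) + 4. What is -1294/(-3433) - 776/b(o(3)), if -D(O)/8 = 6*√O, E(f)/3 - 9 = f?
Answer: 343353/27464 ≈ 12.502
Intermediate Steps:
E(f) = 27 + 3*f
D(O) = -48*√O
o(F) = -23 - 3*F (o(F) = -(27 + 3*F) + 4 = (-27 - 3*F) + 4 = -23 - 3*F)
b(w) = 2*w (b(w) = 2*(w + (-48*√0)*w) = 2*(w + (-48*0)*w) = 2*(w + 0*w) = 2*(w + 0) = 2*w)
-1294/(-3433) - 776/b(o(3)) = -1294/(-3433) - 776*1/(2*(-23 - 3*3)) = -1294*(-1/3433) - 776*1/(2*(-23 - 9)) = 1294/3433 - 776/(2*(-32)) = 1294/3433 - 776/(-64) = 1294/3433 - 776*(-1/64) = 1294/3433 + 97/8 = 343353/27464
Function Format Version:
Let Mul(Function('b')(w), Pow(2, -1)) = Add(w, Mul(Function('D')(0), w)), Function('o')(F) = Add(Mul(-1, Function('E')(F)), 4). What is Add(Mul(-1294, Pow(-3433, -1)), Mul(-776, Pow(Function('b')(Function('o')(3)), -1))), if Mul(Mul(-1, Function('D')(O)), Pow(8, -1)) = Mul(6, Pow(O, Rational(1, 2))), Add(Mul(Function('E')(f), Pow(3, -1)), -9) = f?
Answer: Rational(343353, 27464) ≈ 12.502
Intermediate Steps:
Function('E')(f) = Add(27, Mul(3, f))
Function('D')(O) = Mul(-48, Pow(O, Rational(1, 2))) (Function('D')(O) = Mul(-8, Mul(6, Pow(O, Rational(1, 2)))) = Mul(-48, Pow(O, Rational(1, 2))))
Function('o')(F) = Add(-23, Mul(-3, F)) (Function('o')(F) = Add(Mul(-1, Add(27, Mul(3, F))), 4) = Add(Add(-27, Mul(-3, F)), 4) = Add(-23, Mul(-3, F)))
Function('b')(w) = Mul(2, w) (Function('b')(w) = Mul(2, Add(w, Mul(Mul(-48, Pow(0, Rational(1, 2))), w))) = Mul(2, Add(w, Mul(Mul(-48, 0), w))) = Mul(2, Add(w, Mul(0, w))) = Mul(2, Add(w, 0)) = Mul(2, w))
Add(Mul(-1294, Pow(-3433, -1)), Mul(-776, Pow(Function('b')(Function('o')(3)), -1))) = Add(Mul(-1294, Pow(-3433, -1)), Mul(-776, Pow(Mul(2, Add(-23, Mul(-3, 3))), -1))) = Add(Mul(-1294, Rational(-1, 3433)), Mul(-776, Pow(Mul(2, Add(-23, -9)), -1))) = Add(Rational(1294, 3433), Mul(-776, Pow(Mul(2, -32), -1))) = Add(Rational(1294, 3433), Mul(-776, Pow(-64, -1))) = Add(Rational(1294, 3433), Mul(-776, Rational(-1, 64))) = Add(Rational(1294, 3433), Rational(97, 8)) = Rational(343353, 27464)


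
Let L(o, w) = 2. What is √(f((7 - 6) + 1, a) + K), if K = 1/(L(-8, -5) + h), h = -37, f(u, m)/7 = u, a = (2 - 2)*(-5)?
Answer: √17115/35 ≈ 3.7378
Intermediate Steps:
a = 0 (a = 0*(-5) = 0)
f(u, m) = 7*u
K = -1/35 (K = 1/(2 - 37) = 1/(-35) = -1/35 ≈ -0.028571)
√(f((7 - 6) + 1, a) + K) = √(7*((7 - 6) + 1) - 1/35) = √(7*(1 + 1) - 1/35) = √(7*2 - 1/35) = √(14 - 1/35) = √(489/35) = √17115/35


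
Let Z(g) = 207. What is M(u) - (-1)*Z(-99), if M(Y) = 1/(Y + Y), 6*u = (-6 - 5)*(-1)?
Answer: 2280/11 ≈ 207.27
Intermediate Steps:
u = 11/6 (u = ((-6 - 5)*(-1))/6 = (-11*(-1))/6 = (⅙)*11 = 11/6 ≈ 1.8333)
M(Y) = 1/(2*Y)
M(u) - (-1)*Z(-99) = 1/(2*(11/6)) - (-1)*207 = (½)*(6/11) - 1*(-207) = 3/11 + 207 = 2280/11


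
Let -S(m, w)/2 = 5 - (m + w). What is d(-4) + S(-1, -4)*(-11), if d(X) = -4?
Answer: 216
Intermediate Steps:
S(m, w) = -10 + 2*m + 2*w (S(m, w) = -2*(5 - (m + w)) = -2*(5 + (-m - w)) = -2*(5 - m - w) = -10 + 2*m + 2*w)
d(-4) + S(-1, -4)*(-11) = -4 + (-10 + 2*(-1) + 2*(-4))*(-11) = -4 + (-10 - 2 - 8)*(-11) = -4 - 20*(-11) = -4 + 220 = 216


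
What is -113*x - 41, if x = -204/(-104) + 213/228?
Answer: -363801/988 ≈ -368.22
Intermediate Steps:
x = 2861/988 (x = -204*(-1/104) + 213*(1/228) = 51/26 + 71/76 = 2861/988 ≈ 2.8957)
-113*x - 41 = -113*2861/988 - 41 = -323293/988 - 41 = -363801/988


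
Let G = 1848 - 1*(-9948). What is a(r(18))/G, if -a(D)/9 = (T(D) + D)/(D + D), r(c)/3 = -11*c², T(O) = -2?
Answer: -5347/14013648 ≈ -0.00038156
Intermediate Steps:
r(c) = -33*c² (r(c) = 3*(-11*c²) = -33*c²)
a(D) = -9*(-2 + D)/(2*D) (a(D) = -9*(-2 + D)/(D + D) = -9*(-2 + D)/(2*D))
G = 11796 (G = 1848 + 9948 = 11796)
a(r(18))/G = (-9/2 + 9/((-33*18²)))/11796 = (-9/2 + 9/((-33*324)))*(1/11796) = (-9/2 + 9/(-10692))*(1/11796) = (-9/2 + 9*(-1/10692))*(1/11796) = (-9/2 - 1/1188)*(1/11796) = -5347/1188*1/11796 = -5347/14013648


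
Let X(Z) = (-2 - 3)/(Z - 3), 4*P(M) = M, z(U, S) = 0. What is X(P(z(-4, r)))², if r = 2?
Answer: 25/9 ≈ 2.7778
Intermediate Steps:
P(M) = M/4
X(Z) = -5/(-3 + Z)
X(P(z(-4, r)))² = (-5/(-3 + (¼)*0))² = (-5/(-3 + 0))² = (-5/(-3))² = (-5*(-⅓))² = (5/3)² = 25/9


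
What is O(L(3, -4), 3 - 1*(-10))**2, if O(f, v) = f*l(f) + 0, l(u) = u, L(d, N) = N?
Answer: 256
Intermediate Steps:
O(f, v) = f**2 (O(f, v) = f*f + 0 = f**2 + 0 = f**2)
O(L(3, -4), 3 - 1*(-10))**2 = ((-4)**2)**2 = 16**2 = 256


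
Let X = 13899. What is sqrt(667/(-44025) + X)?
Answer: 22*sqrt(2226365382)/8805 ≈ 117.89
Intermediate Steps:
sqrt(667/(-44025) + X) = sqrt(667/(-44025) + 13899) = sqrt(667*(-1/44025) + 13899) = sqrt(-667/44025 + 13899) = sqrt(611902808/44025) = 22*sqrt(2226365382)/8805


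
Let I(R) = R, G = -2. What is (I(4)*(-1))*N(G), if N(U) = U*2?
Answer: 16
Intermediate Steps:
N(U) = 2*U
(I(4)*(-1))*N(G) = (4*(-1))*(2*(-2)) = -4*(-4) = 16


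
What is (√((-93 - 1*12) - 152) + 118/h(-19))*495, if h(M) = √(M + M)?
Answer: I*(495*√257 - 29205*√38/19) ≈ -1539.9*I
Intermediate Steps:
h(M) = √2*√M (h(M) = √(2*M) = √2*√M)
(√((-93 - 1*12) - 152) + 118/h(-19))*495 = (√((-93 - 1*12) - 152) + 118/((√2*√(-19))))*495 = (√((-93 - 12) - 152) + 118/((√2*(I*√19))))*495 = (√(-105 - 152) + 118/((I*√38)))*495 = (√(-257) + 118*(-I*√38/38))*495 = (I*√257 - 59*I*√38/19)*495 = 495*I*√257 - 29205*I*√38/19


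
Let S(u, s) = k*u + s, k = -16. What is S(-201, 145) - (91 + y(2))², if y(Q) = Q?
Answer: -5288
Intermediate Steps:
S(u, s) = s - 16*u (S(u, s) = -16*u + s = s - 16*u)
S(-201, 145) - (91 + y(2))² = (145 - 16*(-201)) - (91 + 2)² = (145 + 3216) - 1*93² = 3361 - 1*8649 = 3361 - 8649 = -5288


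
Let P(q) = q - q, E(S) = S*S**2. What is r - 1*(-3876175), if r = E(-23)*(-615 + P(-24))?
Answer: 11358880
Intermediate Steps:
E(S) = S**3
P(q) = 0
r = 7482705 (r = (-23)**3*(-615 + 0) = -12167*(-615) = 7482705)
r - 1*(-3876175) = 7482705 - 1*(-3876175) = 7482705 + 3876175 = 11358880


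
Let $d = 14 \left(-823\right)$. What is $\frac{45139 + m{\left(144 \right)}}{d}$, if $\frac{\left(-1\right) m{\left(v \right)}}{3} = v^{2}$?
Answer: $\frac{17069}{11522} \approx 1.4814$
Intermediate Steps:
$m{\left(v \right)} = - 3 v^{2}$
$d = -11522$
$\frac{45139 + m{\left(144 \right)}}{d} = \frac{45139 - 3 \cdot 144^{2}}{-11522} = \left(45139 - 62208\right) \left(- \frac{1}{11522}\right) = \left(-17069\right) \left(- \frac{1}{11522}\right) = \frac{17069}{11522}$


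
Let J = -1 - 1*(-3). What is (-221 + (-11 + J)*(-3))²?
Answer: 37636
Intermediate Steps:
J = 2 (J = -1 + 3 = 2)
(-221 + (-11 + J)*(-3))² = (-221 + (-11 + 2)*(-3))² = (-221 - 9*(-3))² = (-221 + 27)² = (-194)² = 37636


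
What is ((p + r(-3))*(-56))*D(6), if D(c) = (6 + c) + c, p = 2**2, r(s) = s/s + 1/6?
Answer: -5208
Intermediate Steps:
r(s) = 7/6 (r(s) = 1 + 1*(1/6) = 1 + 1/6 = 7/6)
p = 4
D(c) = 6 + 2*c
((p + r(-3))*(-56))*D(6) = ((4 + 7/6)*(-56))*(6 + 2*6) = ((31/6)*(-56))*(6 + 12) = -868/3*18 = -5208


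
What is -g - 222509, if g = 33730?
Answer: -256239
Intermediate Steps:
-g - 222509 = -1*33730 - 222509 = -33730 - 222509 = -256239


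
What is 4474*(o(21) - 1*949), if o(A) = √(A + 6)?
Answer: -4245826 + 13422*√3 ≈ -4.2226e+6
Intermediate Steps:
o(A) = √(6 + A)
4474*(o(21) - 1*949) = 4474*(√(6 + 21) - 1*949) = 4474*(√27 - 949) = 4474*(3*√3 - 949) = 4474*(-949 + 3*√3) = -4245826 + 13422*√3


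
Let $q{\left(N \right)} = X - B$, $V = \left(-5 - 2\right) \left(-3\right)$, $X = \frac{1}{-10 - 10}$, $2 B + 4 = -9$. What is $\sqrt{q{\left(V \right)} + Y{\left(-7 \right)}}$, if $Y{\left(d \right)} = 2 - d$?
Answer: $\frac{\sqrt{1545}}{10} \approx 3.9306$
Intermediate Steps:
$B = - \frac{13}{2}$ ($B = -2 + \frac{1}{2} \left(-9\right) = -2 - \frac{9}{2} = - \frac{13}{2} \approx -6.5$)
$X = - \frac{1}{20}$ ($X = \frac{1}{-20} = - \frac{1}{20} \approx -0.05$)
$V = 21$ ($V = \left(-7\right) \left(-3\right) = 21$)
$q{\left(N \right)} = \frac{129}{20}$ ($q{\left(N \right)} = - \frac{1}{20} - - \frac{13}{2} = - \frac{1}{20} + \frac{13}{2} = \frac{129}{20}$)
$\sqrt{q{\left(V \right)} + Y{\left(-7 \right)}} = \sqrt{\frac{129}{20} + \left(2 - -7\right)} = \sqrt{\frac{129}{20} + \left(2 + 7\right)} = \sqrt{\frac{129}{20} + 9} = \sqrt{\frac{309}{20}} = \frac{\sqrt{1545}}{10}$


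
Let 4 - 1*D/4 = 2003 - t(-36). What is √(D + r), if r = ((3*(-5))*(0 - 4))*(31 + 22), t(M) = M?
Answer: 4*I*√310 ≈ 70.427*I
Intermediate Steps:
D = -8140 (D = 16 - 4*(2003 - 1*(-36)) = 16 - 4*(2003 + 36) = 16 - 4*2039 = 16 - 8156 = -8140)
r = 3180 (r = -15*(-4)*53 = 60*53 = 3180)
√(D + r) = √(-8140 + 3180) = √(-4960) = 4*I*√310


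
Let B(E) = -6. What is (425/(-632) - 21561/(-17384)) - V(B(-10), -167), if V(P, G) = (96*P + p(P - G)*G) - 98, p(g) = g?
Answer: 18925646645/686668 ≈ 27562.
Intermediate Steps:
V(P, G) = -98 + 96*P + G*(P - G) (V(P, G) = (96*P + (P - G)*G) - 98 = (96*P + G*(P - G)) - 98 = -98 + 96*P + G*(P - G))
(425/(-632) - 21561/(-17384)) - V(B(-10), -167) = (425/(-632) - 21561/(-17384)) - (-98 + 96*(-6) - 1*(-167)*(-167 - 1*(-6))) = (425*(-1/632) - 21561*(-1/17384)) - (-98 - 576 - 1*(-167)*(-167 + 6)) = (-425/632 + 21561/17384) - (-98 - 576 - 1*(-167)*(-161)) = 389897/686668 - (-98 - 576 - 26887) = 389897/686668 - 1*(-27561) = 389897/686668 + 27561 = 18925646645/686668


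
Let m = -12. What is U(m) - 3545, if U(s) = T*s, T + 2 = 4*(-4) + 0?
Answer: -3329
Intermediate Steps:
T = -18 (T = -2 + (4*(-4) + 0) = -2 + (-16 + 0) = -2 - 16 = -18)
U(s) = -18*s
U(m) - 3545 = -18*(-12) - 3545 = 216 - 3545 = -3329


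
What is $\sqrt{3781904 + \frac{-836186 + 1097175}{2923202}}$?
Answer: $\frac{\sqrt{32316786198234745594}}{2923202} \approx 1944.7$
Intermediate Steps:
$\sqrt{3781904 + \frac{-836186 + 1097175}{2923202}} = \sqrt{3781904 + 260989 \cdot \frac{1}{2923202}} = \sqrt{3781904 + \frac{260989}{2923202}} = \sqrt{\frac{11055269597597}{2923202}} = \frac{\sqrt{32316786198234745594}}{2923202}$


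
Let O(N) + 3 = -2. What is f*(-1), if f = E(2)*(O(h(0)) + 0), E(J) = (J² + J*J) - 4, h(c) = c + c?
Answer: 20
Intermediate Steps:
h(c) = 2*c
E(J) = -4 + 2*J² (E(J) = (J² + J²) - 4 = 2*J² - 4 = -4 + 2*J²)
O(N) = -5 (O(N) = -3 - 2 = -5)
f = -20 (f = (-4 + 2*2²)*(-5 + 0) = (-4 + 2*4)*(-5) = (-4 + 8)*(-5) = 4*(-5) = -20)
f*(-1) = -20*(-1) = 20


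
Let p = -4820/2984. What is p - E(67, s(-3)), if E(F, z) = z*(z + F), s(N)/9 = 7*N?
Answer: -17202473/746 ≈ -23060.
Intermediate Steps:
s(N) = 63*N (s(N) = 9*(7*N) = 63*N)
E(F, z) = z*(F + z)
p = -1205/746 (p = -4820*1/2984 = -1205/746 ≈ -1.6153)
p - E(67, s(-3)) = -1205/746 - 63*(-3)*(67 + 63*(-3)) = -1205/746 - (-189)*(67 - 189) = -1205/746 - (-189)*(-122) = -1205/746 - 1*23058 = -1205/746 - 23058 = -17202473/746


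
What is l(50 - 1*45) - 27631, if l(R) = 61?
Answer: -27570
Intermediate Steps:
l(50 - 1*45) - 27631 = 61 - 27631 = -27570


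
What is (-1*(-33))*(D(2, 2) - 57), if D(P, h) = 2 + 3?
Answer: -1716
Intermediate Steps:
D(P, h) = 5
(-1*(-33))*(D(2, 2) - 57) = (-1*(-33))*(5 - 57) = 33*(-52) = -1716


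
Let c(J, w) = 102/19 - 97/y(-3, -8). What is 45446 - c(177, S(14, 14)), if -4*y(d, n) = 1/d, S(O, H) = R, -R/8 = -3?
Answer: 885488/19 ≈ 46605.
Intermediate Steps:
R = 24 (R = -8*(-3) = 24)
S(O, H) = 24
y(d, n) = -1/(4*d)
c(J, w) = -22014/19 (c(J, w) = 102/19 - 97/((-¼/(-3))) = 102*(1/19) - 97/((-¼*(-⅓))) = 102/19 - 97/1/12 = 102/19 - 97*12 = 102/19 - 1164 = -22014/19)
45446 - c(177, S(14, 14)) = 45446 - 1*(-22014/19) = 45446 + 22014/19 = 885488/19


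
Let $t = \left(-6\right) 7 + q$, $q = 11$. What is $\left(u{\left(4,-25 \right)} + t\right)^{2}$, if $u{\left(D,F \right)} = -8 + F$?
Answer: $4096$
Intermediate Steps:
$t = -31$ ($t = \left(-6\right) 7 + 11 = -42 + 11 = -31$)
$\left(u{\left(4,-25 \right)} + t\right)^{2} = \left(\left(-8 - 25\right) - 31\right)^{2} = \left(-33 - 31\right)^{2} = \left(-64\right)^{2} = 4096$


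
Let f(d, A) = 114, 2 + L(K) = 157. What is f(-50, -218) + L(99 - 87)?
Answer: 269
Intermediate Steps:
L(K) = 155 (L(K) = -2 + 157 = 155)
f(-50, -218) + L(99 - 87) = 114 + 155 = 269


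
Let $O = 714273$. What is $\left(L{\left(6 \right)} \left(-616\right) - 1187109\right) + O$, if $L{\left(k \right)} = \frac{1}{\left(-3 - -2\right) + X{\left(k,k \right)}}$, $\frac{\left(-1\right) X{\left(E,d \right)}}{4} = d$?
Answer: $- \frac{11820284}{25} \approx -4.7281 \cdot 10^{5}$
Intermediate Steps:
$X{\left(E,d \right)} = - 4 d$
$L{\left(k \right)} = \frac{1}{-1 - 4 k}$ ($L{\left(k \right)} = \frac{1}{\left(-3 - -2\right) - 4 k} = \frac{1}{\left(-3 + 2\right) - 4 k} = \frac{1}{-1 - 4 k}$)
$\left(L{\left(6 \right)} \left(-616\right) - 1187109\right) + O = \left(- \frac{1}{1 + 4 \cdot 6} \left(-616\right) - 1187109\right) + 714273 = \left(- \frac{1}{1 + 24} \left(-616\right) - 1187109\right) + 714273 = \left(- \frac{1}{25} \left(-616\right) - 1187109\right) + 714273 = \left(\left(-1\right) \frac{1}{25} \left(-616\right) - 1187109\right) + 714273 = \left(\left(- \frac{1}{25}\right) \left(-616\right) - 1187109\right) + 714273 = \left(\frac{616}{25} - 1187109\right) + 714273 = - \frac{29677109}{25} + 714273 = - \frac{11820284}{25}$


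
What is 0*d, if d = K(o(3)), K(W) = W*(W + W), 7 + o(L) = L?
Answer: 0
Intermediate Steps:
o(L) = -7 + L
K(W) = 2*W² (K(W) = W*(2*W) = 2*W²)
d = 32 (d = 2*(-7 + 3)² = 2*(-4)² = 2*16 = 32)
0*d = 0*32 = 0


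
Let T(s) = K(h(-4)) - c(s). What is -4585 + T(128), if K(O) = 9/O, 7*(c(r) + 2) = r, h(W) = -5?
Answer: -161108/35 ≈ -4603.1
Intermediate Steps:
c(r) = -2 + r/7
T(s) = 1/5 - s/7 (T(s) = 9/(-5) - (-2 + s/7) = 9*(-1/5) + (2 - s/7) = -9/5 + (2 - s/7) = 1/5 - s/7)
-4585 + T(128) = -4585 + (1/5 - 1/7*128) = -4585 + (1/5 - 128/7) = -4585 - 633/35 = -161108/35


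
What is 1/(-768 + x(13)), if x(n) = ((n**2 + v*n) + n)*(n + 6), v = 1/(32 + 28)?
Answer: 60/161647 ≈ 0.00037118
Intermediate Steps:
v = 1/60 ≈ 0.016667
x(n) = (6 + n)*(n**2 + 61*n/60) (x(n) = ((n**2 + n/60) + n)*(n + 6) = (n**2 + 61*n/60)*(6 + n) = (6 + n)*(n**2 + 61*n/60))
1/(-768 + x(13)) = 1/(-768 + (1/60)*13*(366 + 60*13**2 + 421*13)) = 1/(-768 + (1/60)*13*(366 + 60*169 + 5473)) = 1/(-768 + (1/60)*13*(366 + 10140 + 5473)) = 1/(-768 + (1/60)*13*15979) = 1/(-768 + 207727/60) = 1/(161647/60) = 60/161647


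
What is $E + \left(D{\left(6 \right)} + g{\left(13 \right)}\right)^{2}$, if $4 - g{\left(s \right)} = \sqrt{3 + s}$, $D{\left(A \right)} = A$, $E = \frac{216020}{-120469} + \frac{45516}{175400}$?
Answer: $\frac{182070703151}{5282565650} \approx 34.466$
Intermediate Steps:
$E = - \frac{8101660249}{5282565650}$ ($E = 216020 \left(- \frac{1}{120469}\right) + 45516 \cdot \frac{1}{175400} = - \frac{216020}{120469} + \frac{11379}{43850} = - \frac{8101660249}{5282565650} \approx -1.5337$)
$g{\left(s \right)} = 4 - \sqrt{3 + s}$
$E + \left(D{\left(6 \right)} + g{\left(13 \right)}\right)^{2} = - \frac{8101660249}{5282565650} + \left(6 + \left(4 - \sqrt{3 + 13}\right)\right)^{2} = - \frac{8101660249}{5282565650} + \left(6 + \left(4 - \sqrt{16}\right)\right)^{2} = - \frac{8101660249}{5282565650} + \left(6 + \left(4 - 4\right)\right)^{2} = - \frac{8101660249}{5282565650} + \left(6 + 0\right)^{2} = - \frac{8101660249}{5282565650} + 6^{2} = - \frac{8101660249}{5282565650} + 36 = \frac{182070703151}{5282565650}$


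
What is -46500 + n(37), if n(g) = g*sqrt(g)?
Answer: -46500 + 37*sqrt(37) ≈ -46275.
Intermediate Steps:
n(g) = g**(3/2)
-46500 + n(37) = -46500 + 37**(3/2) = -46500 + 37*sqrt(37)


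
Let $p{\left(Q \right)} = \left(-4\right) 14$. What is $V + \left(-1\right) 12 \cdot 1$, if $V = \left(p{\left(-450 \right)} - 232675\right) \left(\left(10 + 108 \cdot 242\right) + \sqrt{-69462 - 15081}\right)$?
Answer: $-6084984738 - 232731 i \sqrt{84543} \approx -6.085 \cdot 10^{9} - 6.767 \cdot 10^{7} i$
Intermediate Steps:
$p{\left(Q \right)} = -56$
$V = -6084984726 - 232731 i \sqrt{84543}$ ($V = \left(-56 - 232675\right) \left(\left(10 + 108 \cdot 242\right) + \sqrt{-69462 - 15081}\right) = - 232731 \left(\left(10 + 26136\right) + \sqrt{-84543}\right) = - 232731 \left(26146 + i \sqrt{84543}\right) = -6084984726 - 232731 i \sqrt{84543} \approx -6.085 \cdot 10^{9} - 6.767 \cdot 10^{7} i$)
$V + \left(-1\right) 12 \cdot 1 = \left(-6084984726 - 232731 i \sqrt{84543}\right) + \left(-1\right) 12 \cdot 1 = \left(-6084984726 - 232731 i \sqrt{84543}\right) - 12 = -6084984738 - 232731 i \sqrt{84543}$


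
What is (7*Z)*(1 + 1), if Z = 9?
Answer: 126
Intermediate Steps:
(7*Z)*(1 + 1) = (7*9)*(1 + 1) = 63*2 = 126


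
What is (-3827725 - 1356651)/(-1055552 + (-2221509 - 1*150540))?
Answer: 5184376/3427601 ≈ 1.5125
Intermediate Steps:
(-3827725 - 1356651)/(-1055552 + (-2221509 - 1*150540)) = -5184376/(-1055552 + (-2221509 - 150540)) = -5184376/(-1055552 - 2372049) = -5184376/(-3427601) = -5184376*(-1/3427601) = 5184376/3427601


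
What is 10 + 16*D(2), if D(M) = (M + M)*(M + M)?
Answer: 266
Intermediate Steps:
D(M) = 4*M² (D(M) = (2*M)*(2*M) = 4*M²)
10 + 16*D(2) = 10 + 16*(4*2²) = 10 + 16*(4*4) = 10 + 16*16 = 10 + 256 = 266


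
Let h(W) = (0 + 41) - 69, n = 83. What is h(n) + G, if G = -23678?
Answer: -23706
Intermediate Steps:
h(W) = -28 (h(W) = 41 - 69 = -28)
h(n) + G = -28 - 23678 = -23706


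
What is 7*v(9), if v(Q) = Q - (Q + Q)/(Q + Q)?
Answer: 56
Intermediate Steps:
v(Q) = -1 + Q (v(Q) = Q - 2*Q/(2*Q) = Q - 2*Q*1/(2*Q) = Q - 1*1 = Q - 1 = -1 + Q)
7*v(9) = 7*(-1 + 9) = 7*8 = 56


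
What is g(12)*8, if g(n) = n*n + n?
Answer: 1248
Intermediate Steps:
g(n) = n + n**2 (g(n) = n**2 + n = n + n**2)
g(12)*8 = (12*(1 + 12))*8 = (12*13)*8 = 156*8 = 1248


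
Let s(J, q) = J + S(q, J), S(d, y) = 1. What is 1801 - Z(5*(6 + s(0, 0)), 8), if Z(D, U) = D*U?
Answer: 1521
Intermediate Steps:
s(J, q) = 1 + J (s(J, q) = J + 1 = 1 + J)
1801 - Z(5*(6 + s(0, 0)), 8) = 1801 - 5*(6 + (1 + 0))*8 = 1801 - 5*(6 + 1)*8 = 1801 - 5*7*8 = 1801 - 35*8 = 1801 - 1*280 = 1801 - 280 = 1521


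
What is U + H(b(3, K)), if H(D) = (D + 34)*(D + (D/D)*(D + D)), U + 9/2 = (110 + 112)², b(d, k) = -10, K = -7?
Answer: 97119/2 ≈ 48560.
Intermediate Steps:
U = 98559/2 (U = -9/2 + (110 + 112)² = -9/2 + 222² = -9/2 + 49284 = 98559/2 ≈ 49280.)
H(D) = 3*D*(34 + D) (H(D) = (34 + D)*(D + 1*(2*D)) = (34 + D)*(D + 2*D) = (34 + D)*(3*D) = 3*D*(34 + D))
U + H(b(3, K)) = 98559/2 + 3*(-10)*(34 - 10) = 98559/2 + 3*(-10)*24 = 98559/2 - 720 = 97119/2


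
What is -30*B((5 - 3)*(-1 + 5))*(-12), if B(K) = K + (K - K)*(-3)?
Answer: 2880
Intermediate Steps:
B(K) = K (B(K) = K + 0*(-3) = K + 0 = K)
-30*B((5 - 3)*(-1 + 5))*(-12) = -30*(5 - 3)*(-1 + 5)*(-12) = -60*4*(-12) = -30*8*(-12) = -240*(-12) = 2880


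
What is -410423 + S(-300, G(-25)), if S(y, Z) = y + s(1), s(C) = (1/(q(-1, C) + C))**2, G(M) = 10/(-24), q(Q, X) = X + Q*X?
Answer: -410722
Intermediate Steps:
G(M) = -5/12 (G(M) = 10*(-1/24) = -5/12)
s(C) = C**(-2) (s(C) = (1/(C*(1 - 1) + C))**2 = (1/(C*0 + C))**2 = (1/(0 + C))**2 = (1/C)**2 = C**(-2))
S(y, Z) = 1 + y (S(y, Z) = y + 1**(-2) = y + 1 = 1 + y)
-410423 + S(-300, G(-25)) = -410423 + (1 - 300) = -410423 - 299 = -410722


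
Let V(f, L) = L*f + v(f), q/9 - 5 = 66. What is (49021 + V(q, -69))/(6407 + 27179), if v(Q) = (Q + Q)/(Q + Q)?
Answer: 4931/33586 ≈ 0.14682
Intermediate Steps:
q = 639 (q = 45 + 9*66 = 45 + 594 = 639)
v(Q) = 1 (v(Q) = (2*Q)/((2*Q)) = (2*Q)*(1/(2*Q)) = 1)
V(f, L) = 1 + L*f (V(f, L) = L*f + 1 = 1 + L*f)
(49021 + V(q, -69))/(6407 + 27179) = (49021 + (1 - 69*639))/(6407 + 27179) = (49021 + (1 - 44091))/33586 = (49021 - 44090)*(1/33586) = 4931*(1/33586) = 4931/33586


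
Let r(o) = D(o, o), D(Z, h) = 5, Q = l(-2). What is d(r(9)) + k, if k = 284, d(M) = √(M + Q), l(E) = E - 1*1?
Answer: 284 + √2 ≈ 285.41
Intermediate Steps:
l(E) = -1 + E (l(E) = E - 1 = -1 + E)
Q = -3 (Q = -1 - 2 = -3)
r(o) = 5
d(M) = √(-3 + M) (d(M) = √(M - 3) = √(-3 + M))
d(r(9)) + k = √(-3 + 5) + 284 = √2 + 284 = 284 + √2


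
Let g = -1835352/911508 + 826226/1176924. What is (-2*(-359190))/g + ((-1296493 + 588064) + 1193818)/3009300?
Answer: -19326234634370538863707/35282994472154100 ≈ -5.4775e+5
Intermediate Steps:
g = -58623258685/44698985058 (g = -1835352*1/911508 + 826226*(1/1176924) = -152946/75959 + 413113/588462 = -58623258685/44698985058 ≈ -1.3115)
(-2*(-359190))/g + ((-1296493 + 588064) + 1193818)/3009300 = (-2*(-359190))/(-58623258685/44698985058) + ((-1296493 + 588064) + 1193818)/3009300 = 718380*(-44698985058/58623258685) + (-708429 + 1193818)*(1/3009300) = -6422171377193208/11724651737 + 485389*(1/3009300) = -6422171377193208/11724651737 + 485389/3009300 = -19326234634370538863707/35282994472154100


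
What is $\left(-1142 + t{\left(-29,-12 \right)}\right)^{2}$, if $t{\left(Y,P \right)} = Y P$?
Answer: $630436$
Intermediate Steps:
$t{\left(Y,P \right)} = P Y$
$\left(-1142 + t{\left(-29,-12 \right)}\right)^{2} = \left(-1142 - -348\right)^{2} = \left(-1142 + 348\right)^{2} = \left(-794\right)^{2} = 630436$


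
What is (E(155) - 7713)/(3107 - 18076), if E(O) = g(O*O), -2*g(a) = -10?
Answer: 7708/14969 ≈ 0.51493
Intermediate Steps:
g(a) = 5 (g(a) = -1/2*(-10) = 5)
E(O) = 5
(E(155) - 7713)/(3107 - 18076) = (5 - 7713)/(3107 - 18076) = -7708/(-14969) = -7708*(-1/14969) = 7708/14969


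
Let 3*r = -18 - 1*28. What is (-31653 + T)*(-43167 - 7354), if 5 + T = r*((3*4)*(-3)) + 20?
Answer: 1570495806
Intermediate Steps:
r = -46/3 (r = (-18 - 1*28)/3 = (-18 - 28)/3 = (⅓)*(-46) = -46/3 ≈ -15.333)
T = 567 (T = -5 + (-46*3*4*(-3)/3 + 20) = -5 + (-184*(-3) + 20) = -5 + (-46/3*(-36) + 20) = -5 + (552 + 20) = -5 + 572 = 567)
(-31653 + T)*(-43167 - 7354) = (-31653 + 567)*(-43167 - 7354) = -31086*(-50521) = 1570495806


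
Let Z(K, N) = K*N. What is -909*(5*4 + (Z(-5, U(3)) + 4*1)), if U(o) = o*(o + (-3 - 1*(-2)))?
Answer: 5454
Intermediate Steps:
U(o) = o*(-1 + o) (U(o) = o*(o + (-3 + 2)) = o*(o - 1) = o*(-1 + o))
-909*(5*4 + (Z(-5, U(3)) + 4*1)) = -909*(5*4 + (-15*(-1 + 3) + 4*1)) = -909*(20 + (-15*2 + 4)) = -909*(20 + (-5*6 + 4)) = -909*(20 + (-30 + 4)) = -909*(20 - 26) = -909*(-6) = 5454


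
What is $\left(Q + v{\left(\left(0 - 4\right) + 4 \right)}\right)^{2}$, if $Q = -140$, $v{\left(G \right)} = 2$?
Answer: $19044$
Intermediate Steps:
$\left(Q + v{\left(\left(0 - 4\right) + 4 \right)}\right)^{2} = \left(-140 + 2\right)^{2} = \left(-138\right)^{2} = 19044$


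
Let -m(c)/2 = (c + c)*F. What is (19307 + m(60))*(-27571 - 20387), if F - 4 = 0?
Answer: -879885426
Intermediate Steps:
F = 4 (F = 4 + 0 = 4)
m(c) = -16*c (m(c) = -2*(c + c)*4 = -2*2*c*4 = -16*c)
(19307 + m(60))*(-27571 - 20387) = (19307 - 16*60)*(-27571 - 20387) = (19307 - 960)*(-47958) = 18347*(-47958) = -879885426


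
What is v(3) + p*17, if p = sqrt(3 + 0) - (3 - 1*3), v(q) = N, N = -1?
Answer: -1 + 17*sqrt(3) ≈ 28.445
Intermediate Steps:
v(q) = -1
p = sqrt(3) (p = sqrt(3) - (3 - 3) = sqrt(3) - 1*0 = sqrt(3) + 0 = sqrt(3) ≈ 1.7320)
v(3) + p*17 = -1 + sqrt(3)*17 = -1 + 17*sqrt(3)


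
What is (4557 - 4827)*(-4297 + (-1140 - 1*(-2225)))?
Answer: 867240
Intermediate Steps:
(4557 - 4827)*(-4297 + (-1140 - 1*(-2225))) = -270*(-4297 + (-1140 + 2225)) = -270*(-4297 + 1085) = -270*(-3212) = 867240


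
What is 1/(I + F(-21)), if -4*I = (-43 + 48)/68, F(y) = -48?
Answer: -272/13061 ≈ -0.020825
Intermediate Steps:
I = -5/272 (I = -(-43 + 48)/(4*68) = -5/272 ≈ -0.018382)
1/(I + F(-21)) = 1/(-5/272 - 48) = 1/(-13061/272) = -272/13061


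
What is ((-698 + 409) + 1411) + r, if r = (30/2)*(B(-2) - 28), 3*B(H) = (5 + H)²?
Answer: 747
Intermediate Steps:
B(H) = (5 + H)²/3
r = -375 (r = (30/2)*((5 - 2)²/3 - 28) = (30*(½))*((⅓)*3² - 28) = 15*((⅓)*9 - 28) = 15*(3 - 28) = 15*(-25) = -375)
((-698 + 409) + 1411) + r = ((-698 + 409) + 1411) - 375 = (-289 + 1411) - 375 = 1122 - 375 = 747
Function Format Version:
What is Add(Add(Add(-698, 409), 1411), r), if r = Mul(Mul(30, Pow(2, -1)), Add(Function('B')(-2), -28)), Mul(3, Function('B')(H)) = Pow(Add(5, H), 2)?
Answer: 747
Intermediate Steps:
Function('B')(H) = Mul(Rational(1, 3), Pow(Add(5, H), 2))
r = -375 (r = Mul(Mul(30, Pow(2, -1)), Add(Mul(Rational(1, 3), Pow(Add(5, -2), 2)), -28)) = Mul(Mul(30, Rational(1, 2)), Add(Mul(Rational(1, 3), Pow(3, 2)), -28)) = Mul(15, Add(Mul(Rational(1, 3), 9), -28)) = Mul(15, Add(3, -28)) = Mul(15, -25) = -375)
Add(Add(Add(-698, 409), 1411), r) = Add(Add(Add(-698, 409), 1411), -375) = Add(Add(-289, 1411), -375) = Add(1122, -375) = 747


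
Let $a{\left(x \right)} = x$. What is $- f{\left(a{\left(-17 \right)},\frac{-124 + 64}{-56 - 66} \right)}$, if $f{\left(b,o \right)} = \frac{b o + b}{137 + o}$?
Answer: $\frac{1547}{8387} \approx 0.18445$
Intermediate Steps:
$f{\left(b,o \right)} = \frac{b + b o}{137 + o}$
$- f{\left(a{\left(-17 \right)},\frac{-124 + 64}{-56 - 66} \right)} = - \frac{\left(-17\right) \left(1 + \frac{-124 + 64}{-56 - 66}\right)}{137 + \frac{-124 + 64}{-56 - 66}} = - \frac{\left(-17\right) \left(1 - \frac{60}{-122}\right)}{137 - \frac{60}{-122}} = - \frac{\left(-17\right) \left(1 - - \frac{30}{61}\right)}{137 - - \frac{30}{61}} = - \frac{\left(-17\right) \left(1 + \frac{30}{61}\right)}{137 + \frac{30}{61}} = - \frac{\left(-17\right) 91}{\frac{8387}{61} \cdot 61} = - \frac{\left(-17\right) 61 \cdot 91}{8387 \cdot 61} = \left(-1\right) \left(- \frac{1547}{8387}\right) = \frac{1547}{8387}$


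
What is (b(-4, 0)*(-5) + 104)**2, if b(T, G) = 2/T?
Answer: 45369/4 ≈ 11342.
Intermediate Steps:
(b(-4, 0)*(-5) + 104)**2 = ((2/(-4))*(-5) + 104)**2 = ((2*(-1/4))*(-5) + 104)**2 = (-1/2*(-5) + 104)**2 = (5/2 + 104)**2 = (213/2)**2 = 45369/4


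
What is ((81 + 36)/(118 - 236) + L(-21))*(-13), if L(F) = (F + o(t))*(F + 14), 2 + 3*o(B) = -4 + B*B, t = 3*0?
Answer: -245453/118 ≈ -2080.1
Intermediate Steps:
t = 0
o(B) = -2 + B²/3 (o(B) = -⅔ + (-4 + B*B)/3 = -⅔ + (-4 + B²)/3 = -⅔ + (-4/3 + B²/3) = -2 + B²/3)
L(F) = (-2 + F)*(14 + F) (L(F) = (F + (-2 + (⅓)*0²))*(F + 14) = (F + (-2 + (⅓)*0))*(14 + F) = (F + (-2 + 0))*(14 + F) = (F - 2)*(14 + F) = (-2 + F)*(14 + F))
((81 + 36)/(118 - 236) + L(-21))*(-13) = ((81 + 36)/(118 - 236) + (-28 + (-21)² + 12*(-21)))*(-13) = (117/(-118) + (-28 + 441 - 252))*(-13) = (117*(-1/118) + 161)*(-13) = (-117/118 + 161)*(-13) = (18881/118)*(-13) = -245453/118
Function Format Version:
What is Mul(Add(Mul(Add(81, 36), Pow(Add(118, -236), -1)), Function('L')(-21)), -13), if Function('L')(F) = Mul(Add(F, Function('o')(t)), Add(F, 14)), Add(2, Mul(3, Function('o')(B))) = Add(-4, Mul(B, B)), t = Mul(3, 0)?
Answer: Rational(-245453, 118) ≈ -2080.1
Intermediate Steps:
t = 0
Function('o')(B) = Add(-2, Mul(Rational(1, 3), Pow(B, 2))) (Function('o')(B) = Add(Rational(-2, 3), Mul(Rational(1, 3), Add(-4, Mul(B, B)))) = Add(Rational(-2, 3), Mul(Rational(1, 3), Add(-4, Pow(B, 2)))) = Add(Rational(-2, 3), Add(Rational(-4, 3), Mul(Rational(1, 3), Pow(B, 2)))) = Add(-2, Mul(Rational(1, 3), Pow(B, 2))))
Function('L')(F) = Mul(Add(-2, F), Add(14, F)) (Function('L')(F) = Mul(Add(F, Add(-2, Mul(Rational(1, 3), Pow(0, 2)))), Add(F, 14)) = Mul(Add(F, Add(-2, Mul(Rational(1, 3), 0))), Add(14, F)) = Mul(Add(F, Add(-2, 0)), Add(14, F)) = Mul(Add(F, -2), Add(14, F)) = Mul(Add(-2, F), Add(14, F)))
Mul(Add(Mul(Add(81, 36), Pow(Add(118, -236), -1)), Function('L')(-21)), -13) = Mul(Add(Mul(Add(81, 36), Pow(Add(118, -236), -1)), Add(-28, Pow(-21, 2), Mul(12, -21))), -13) = Mul(Add(Mul(117, Pow(-118, -1)), Add(-28, 441, -252)), -13) = Mul(Add(Mul(117, Rational(-1, 118)), 161), -13) = Mul(Add(Rational(-117, 118), 161), -13) = Mul(Rational(18881, 118), -13) = Rational(-245453, 118)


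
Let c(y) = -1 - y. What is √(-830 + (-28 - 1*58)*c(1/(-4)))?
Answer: I*√3062/2 ≈ 27.668*I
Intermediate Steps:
√(-830 + (-28 - 1*58)*c(1/(-4))) = √(-830 + (-28 - 1*58)*(-1 - 1/(-4))) = √(-830 + (-28 - 58)*(-1 - 1*(-¼))) = √(-830 - 86*(-1 + ¼)) = √(-830 - 86*(-¾)) = √(-830 + 129/2) = √(-1531/2) = I*√3062/2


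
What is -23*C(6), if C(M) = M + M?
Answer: -276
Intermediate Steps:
C(M) = 2*M
-23*C(6) = -46*6 = -23*12 = -276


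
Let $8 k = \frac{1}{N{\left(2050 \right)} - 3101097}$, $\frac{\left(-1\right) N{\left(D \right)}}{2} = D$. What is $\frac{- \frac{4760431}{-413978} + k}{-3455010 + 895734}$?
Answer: $- \frac{59128304032639}{13159625655666183264} \approx -4.4932 \cdot 10^{-6}$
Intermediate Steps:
$N{\left(D \right)} = - 2 D$
$k = - \frac{1}{24841576}$ ($k = \frac{1}{8 \left(\left(-2\right) 2050 - 3101097\right)} = \frac{1}{8 \left(-4100 - 3101097\right)} = \frac{1}{8 \left(-3105197\right)} = \frac{1}{8} \left(- \frac{1}{3105197}\right) = - \frac{1}{24841576} \approx -4.0255 \cdot 10^{-8}$)
$\frac{- \frac{4760431}{-413978} + k}{-3455010 + 895734} = \frac{- \frac{4760431}{-413978} - \frac{1}{24841576}}{-3455010 + 895734} = \frac{\left(-4760431\right) \left(- \frac{1}{413978}\right) - \frac{1}{24841576}}{-2559276} = \left(\frac{4760431}{413978} - \frac{1}{24841576}\right) \left(- \frac{1}{2559276}\right) = \frac{59128304032639}{5141932974664} \left(- \frac{1}{2559276}\right) = - \frac{59128304032639}{13159625655666183264}$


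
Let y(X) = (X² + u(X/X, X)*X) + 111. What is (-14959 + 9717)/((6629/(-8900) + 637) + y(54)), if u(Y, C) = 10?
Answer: -46653800/37408971 ≈ -1.2471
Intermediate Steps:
y(X) = 111 + X² + 10*X (y(X) = (X² + 10*X) + 111 = 111 + X² + 10*X)
(-14959 + 9717)/((6629/(-8900) + 637) + y(54)) = (-14959 + 9717)/((6629/(-8900) + 637) + (111 + 54² + 10*54)) = -5242/((6629*(-1/8900) + 637) + (111 + 2916 + 540)) = -5242/((-6629/8900 + 637) + 3567) = -5242/(5662671/8900 + 3567) = -5242/37408971/8900 = -5242*8900/37408971 = -46653800/37408971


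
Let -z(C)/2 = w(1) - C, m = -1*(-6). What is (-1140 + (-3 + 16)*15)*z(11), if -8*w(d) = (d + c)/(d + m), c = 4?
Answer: -83835/4 ≈ -20959.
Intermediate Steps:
m = 6
w(d) = -(4 + d)/(8*(6 + d)) (w(d) = -(d + 4)/(8*(d + 6)) = -(4 + d)/(8*(6 + d)))
z(C) = 5/28 + 2*C (z(C) = -2*((-4 - 1*1)/(8*(6 + 1)) - C) = -2*((⅛)*(-4 - 1)/7 - C) = -2*((⅛)*(⅐)*(-5) - C) = -2*(-5/56 - C) = 5/28 + 2*C)
(-1140 + (-3 + 16)*15)*z(11) = (-1140 + (-3 + 16)*15)*(5/28 + 2*11) = (-1140 + 13*15)*(5/28 + 22) = (-1140 + 195)*(621/28) = -945*621/28 = -83835/4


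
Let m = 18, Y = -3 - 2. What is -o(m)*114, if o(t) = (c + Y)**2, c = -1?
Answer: -4104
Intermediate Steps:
Y = -5
o(t) = 36 (o(t) = (-1 - 5)**2 = (-6)**2 = 36)
-o(m)*114 = -36*114 = -1*4104 = -4104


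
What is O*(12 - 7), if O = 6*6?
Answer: 180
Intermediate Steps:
O = 36
O*(12 - 7) = 36*(12 - 7) = 36*5 = 180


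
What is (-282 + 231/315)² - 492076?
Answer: -92917139/225 ≈ -4.1297e+5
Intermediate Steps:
(-282 + 231/315)² - 492076 = (-282 + 231*(1/315))² - 492076 = (-282 + 11/15)² - 492076 = (-4219/15)² - 492076 = 17799961/225 - 492076 = -92917139/225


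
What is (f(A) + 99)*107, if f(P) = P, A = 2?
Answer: 10807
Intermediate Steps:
(f(A) + 99)*107 = (2 + 99)*107 = 101*107 = 10807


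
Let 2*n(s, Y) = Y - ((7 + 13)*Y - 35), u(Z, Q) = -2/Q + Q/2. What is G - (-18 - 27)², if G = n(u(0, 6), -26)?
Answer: -3521/2 ≈ -1760.5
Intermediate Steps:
u(Z, Q) = Q/2 - 2/Q (u(Z, Q) = -2/Q + Q*(½) = -2/Q + Q/2 = Q/2 - 2/Q)
n(s, Y) = 35/2 - 19*Y/2 (n(s, Y) = (Y - ((7 + 13)*Y - 35))/2 = (Y - (20*Y - 35))/2 = (Y - (-35 + 20*Y))/2 = (Y + (35 - 20*Y))/2 = (35 - 19*Y)/2 = 35/2 - 19*Y/2)
G = 529/2 (G = 35/2 - 19/2*(-26) = 35/2 + 247 = 529/2 ≈ 264.50)
G - (-18 - 27)² = 529/2 - (-18 - 27)² = 529/2 - 1*(-45)² = 529/2 - 1*2025 = 529/2 - 2025 = -3521/2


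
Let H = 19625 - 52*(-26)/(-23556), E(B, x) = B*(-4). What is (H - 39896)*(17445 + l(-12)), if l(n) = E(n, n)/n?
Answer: -160157022949/453 ≈ -3.5355e+8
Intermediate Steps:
E(B, x) = -4*B
H = 8890099/453 (H = 19625 - (-1352)*(-1)/23556 = 19625 - 1*26/453 = 19625 - 26/453 = 8890099/453 ≈ 19625.)
l(n) = -4 (l(n) = (-4*n)/n = -4)
(H - 39896)*(17445 + l(-12)) = (8890099/453 - 39896)*(17445 - 4) = -9182789/453*17441 = -160157022949/453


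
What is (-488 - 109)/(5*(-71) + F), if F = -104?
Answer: 199/153 ≈ 1.3007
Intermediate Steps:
(-488 - 109)/(5*(-71) + F) = (-488 - 109)/(5*(-71) - 104) = -597/(-355 - 104) = -597/(-459) = -597*(-1/459) = 199/153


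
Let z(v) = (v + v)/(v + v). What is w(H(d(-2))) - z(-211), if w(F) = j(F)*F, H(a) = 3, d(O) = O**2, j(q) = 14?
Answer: 41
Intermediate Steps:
w(F) = 14*F
z(v) = 1 (z(v) = (2*v)/((2*v)) = (2*v)*(1/(2*v)) = 1)
w(H(d(-2))) - z(-211) = 14*3 - 1*1 = 42 - 1 = 41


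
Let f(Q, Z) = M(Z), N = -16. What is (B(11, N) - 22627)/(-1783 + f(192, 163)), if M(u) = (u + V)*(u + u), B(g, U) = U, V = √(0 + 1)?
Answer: -22643/51681 ≈ -0.43813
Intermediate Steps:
V = 1 (V = √1 = 1)
M(u) = 2*u*(1 + u) (M(u) = (u + 1)*(u + u) = (1 + u)*(2*u) = 2*u*(1 + u))
f(Q, Z) = 2*Z*(1 + Z)
(B(11, N) - 22627)/(-1783 + f(192, 163)) = (-16 - 22627)/(-1783 + 2*163*(1 + 163)) = -22643/(-1783 + 2*163*164) = -22643/(-1783 + 53464) = -22643/51681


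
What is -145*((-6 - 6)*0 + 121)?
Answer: -17545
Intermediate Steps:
-145*((-6 - 6)*0 + 121) = -145*(-12*0 + 121) = -145*(0 + 121) = -145*121 = -17545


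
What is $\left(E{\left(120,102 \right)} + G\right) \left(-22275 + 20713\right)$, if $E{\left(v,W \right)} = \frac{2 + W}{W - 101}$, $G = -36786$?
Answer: $57297284$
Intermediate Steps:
$E{\left(v,W \right)} = \frac{2 + W}{-101 + W}$
$\left(E{\left(120,102 \right)} + G\right) \left(-22275 + 20713\right) = \left(\frac{2 + 102}{-101 + 102} - 36786\right) \left(-22275 + 20713\right) = \left(1^{-1} \cdot 104 - 36786\right) \left(-1562\right) = \left(1 \cdot 104 - 36786\right) \left(-1562\right) = \left(104 - 36786\right) \left(-1562\right) = \left(-36682\right) \left(-1562\right) = 57297284$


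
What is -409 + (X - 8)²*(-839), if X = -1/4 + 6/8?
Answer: -190411/4 ≈ -47603.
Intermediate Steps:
X = ½ (X = -1*¼ + 6*(⅛) = -¼ + ¾ = ½ ≈ 0.50000)
-409 + (X - 8)²*(-839) = -409 + (½ - 8)²*(-839) = -409 + (-15/2)²*(-839) = -409 + (225/4)*(-839) = -409 - 188775/4 = -190411/4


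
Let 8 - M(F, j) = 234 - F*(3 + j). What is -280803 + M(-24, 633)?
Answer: -296293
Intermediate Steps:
M(F, j) = -226 + F*(3 + j) (M(F, j) = 8 - (234 - F*(3 + j)) = 8 + (-234 + F*(3 + j)) = -226 + F*(3 + j))
-280803 + M(-24, 633) = -280803 + (-226 + 3*(-24) - 24*633) = -280803 + (-226 - 72 - 15192) = -280803 - 15490 = -296293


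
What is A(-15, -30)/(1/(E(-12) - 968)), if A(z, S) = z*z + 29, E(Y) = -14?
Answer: -249428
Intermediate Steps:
A(z, S) = 29 + z² (A(z, S) = z² + 29 = 29 + z²)
A(-15, -30)/(1/(E(-12) - 968)) = (29 + (-15)²)/(1/(-14 - 968)) = (29 + 225)/(1/(-982)) = 254/(-1/982) = 254*(-982) = -249428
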